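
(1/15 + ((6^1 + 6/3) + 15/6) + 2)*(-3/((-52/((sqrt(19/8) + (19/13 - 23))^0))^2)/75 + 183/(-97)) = -358756013/15132000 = -23.71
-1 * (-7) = 7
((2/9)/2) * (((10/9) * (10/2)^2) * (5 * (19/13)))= 23750/1053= 22.55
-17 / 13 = -1.31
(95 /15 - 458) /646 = -1355 /1938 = -0.70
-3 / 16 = -0.19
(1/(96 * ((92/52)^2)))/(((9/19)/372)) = 99541/38088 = 2.61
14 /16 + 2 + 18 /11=397 /88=4.51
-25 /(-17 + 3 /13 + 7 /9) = 2925 /1871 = 1.56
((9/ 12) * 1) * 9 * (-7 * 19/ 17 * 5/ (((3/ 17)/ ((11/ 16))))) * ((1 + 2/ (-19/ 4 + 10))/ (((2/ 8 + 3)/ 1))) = -90915/ 208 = -437.09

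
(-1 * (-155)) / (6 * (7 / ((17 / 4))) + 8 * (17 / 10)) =13175 / 1996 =6.60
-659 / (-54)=659 / 54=12.20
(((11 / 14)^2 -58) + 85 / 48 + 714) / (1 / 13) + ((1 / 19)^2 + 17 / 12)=2422817267 / 283024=8560.47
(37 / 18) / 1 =37 / 18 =2.06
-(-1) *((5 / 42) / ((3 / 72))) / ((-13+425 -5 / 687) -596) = -13740 / 884891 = -0.02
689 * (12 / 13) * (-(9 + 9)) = -11448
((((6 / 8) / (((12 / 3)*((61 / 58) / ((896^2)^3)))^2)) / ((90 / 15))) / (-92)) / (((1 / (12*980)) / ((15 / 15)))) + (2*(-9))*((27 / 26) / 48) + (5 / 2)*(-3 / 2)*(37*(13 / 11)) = -241714084853418479394507700000000000.00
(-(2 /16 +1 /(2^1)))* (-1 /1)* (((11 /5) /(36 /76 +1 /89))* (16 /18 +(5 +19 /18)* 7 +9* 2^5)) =110917763 /118080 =939.34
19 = 19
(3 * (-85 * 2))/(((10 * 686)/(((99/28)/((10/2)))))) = -5049/96040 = -0.05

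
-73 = -73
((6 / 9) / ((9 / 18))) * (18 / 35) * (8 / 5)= 192 / 175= 1.10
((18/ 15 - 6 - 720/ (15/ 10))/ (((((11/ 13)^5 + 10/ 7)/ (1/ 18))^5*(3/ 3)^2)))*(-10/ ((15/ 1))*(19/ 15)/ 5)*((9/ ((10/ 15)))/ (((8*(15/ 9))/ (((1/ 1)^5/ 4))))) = 227587802507023981807773014036861669/ 464830201037884795929684353090131416720000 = 0.00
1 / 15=0.07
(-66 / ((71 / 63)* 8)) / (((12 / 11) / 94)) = -358281 / 568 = -630.78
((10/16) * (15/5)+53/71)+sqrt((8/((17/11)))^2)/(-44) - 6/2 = -0.50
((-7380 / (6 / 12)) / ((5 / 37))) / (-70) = 54612 / 35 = 1560.34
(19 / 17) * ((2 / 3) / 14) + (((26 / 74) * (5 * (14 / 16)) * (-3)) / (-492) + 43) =746283715 / 17330208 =43.06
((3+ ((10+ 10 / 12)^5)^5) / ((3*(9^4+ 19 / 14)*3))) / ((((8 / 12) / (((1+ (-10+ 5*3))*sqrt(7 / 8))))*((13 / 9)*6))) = 14720818431397592026655429558253452040388963271*sqrt(14) / 45274248104344678544965632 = 1216591358872530601960.20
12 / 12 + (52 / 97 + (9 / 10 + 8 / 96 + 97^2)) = 54775043 / 5820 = 9411.52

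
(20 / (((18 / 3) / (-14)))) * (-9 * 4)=1680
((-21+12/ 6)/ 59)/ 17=-19/ 1003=-0.02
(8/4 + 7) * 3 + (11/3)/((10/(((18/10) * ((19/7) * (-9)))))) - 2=3107/350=8.88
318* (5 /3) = 530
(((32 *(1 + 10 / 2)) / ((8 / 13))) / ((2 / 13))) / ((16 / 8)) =1014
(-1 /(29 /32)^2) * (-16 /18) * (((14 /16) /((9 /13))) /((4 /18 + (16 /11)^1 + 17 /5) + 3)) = 2562560 /15130431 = 0.17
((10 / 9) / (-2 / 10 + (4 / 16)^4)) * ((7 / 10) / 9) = -8960 / 20331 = -0.44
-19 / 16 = -1.19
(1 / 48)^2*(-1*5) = -5 / 2304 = -0.00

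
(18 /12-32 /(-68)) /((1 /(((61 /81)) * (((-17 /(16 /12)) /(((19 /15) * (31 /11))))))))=-224785 /42408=-5.30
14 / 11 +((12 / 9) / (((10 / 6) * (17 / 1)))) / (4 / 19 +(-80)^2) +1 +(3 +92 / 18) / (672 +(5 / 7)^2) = 19261242403213 / 8430181947495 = 2.28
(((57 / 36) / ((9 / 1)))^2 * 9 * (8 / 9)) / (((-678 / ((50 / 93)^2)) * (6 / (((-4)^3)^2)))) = -462080000 / 6412308057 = -0.07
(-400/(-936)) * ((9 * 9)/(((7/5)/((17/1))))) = 38250/91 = 420.33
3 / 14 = 0.21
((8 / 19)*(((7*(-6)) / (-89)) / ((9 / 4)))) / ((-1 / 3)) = -448 / 1691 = -0.26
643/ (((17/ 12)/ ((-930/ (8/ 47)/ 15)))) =-2810553/ 17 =-165326.65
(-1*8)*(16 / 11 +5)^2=-40328 / 121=-333.29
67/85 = 0.79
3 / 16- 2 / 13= 7 / 208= 0.03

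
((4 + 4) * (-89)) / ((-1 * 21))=712 / 21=33.90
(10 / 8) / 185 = 1 / 148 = 0.01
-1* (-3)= 3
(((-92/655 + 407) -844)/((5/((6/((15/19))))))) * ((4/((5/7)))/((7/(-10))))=87043408/16375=5315.63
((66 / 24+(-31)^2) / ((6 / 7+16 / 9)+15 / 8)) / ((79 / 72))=34972560 / 179567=194.76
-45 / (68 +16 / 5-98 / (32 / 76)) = 100 / 359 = 0.28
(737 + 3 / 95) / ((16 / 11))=506.71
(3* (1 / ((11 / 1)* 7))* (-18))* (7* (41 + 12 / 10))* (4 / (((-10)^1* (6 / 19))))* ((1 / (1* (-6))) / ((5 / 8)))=-96216 / 1375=-69.98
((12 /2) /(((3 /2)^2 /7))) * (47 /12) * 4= 2632 /9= 292.44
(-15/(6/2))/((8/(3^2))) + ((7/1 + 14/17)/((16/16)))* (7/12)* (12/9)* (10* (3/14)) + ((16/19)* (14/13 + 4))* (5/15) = 890791/100776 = 8.84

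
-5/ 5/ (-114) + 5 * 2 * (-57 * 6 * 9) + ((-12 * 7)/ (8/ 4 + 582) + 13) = -128022049/ 4161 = -30767.14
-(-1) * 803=803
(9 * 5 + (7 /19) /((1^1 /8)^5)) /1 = 12117.42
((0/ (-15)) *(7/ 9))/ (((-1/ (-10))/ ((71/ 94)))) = 0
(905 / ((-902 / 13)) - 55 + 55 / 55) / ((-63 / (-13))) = -112307 / 8118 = -13.83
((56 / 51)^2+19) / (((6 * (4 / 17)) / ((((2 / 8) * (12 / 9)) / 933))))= 52555 / 10277928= 0.01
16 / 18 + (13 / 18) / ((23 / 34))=45 / 23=1.96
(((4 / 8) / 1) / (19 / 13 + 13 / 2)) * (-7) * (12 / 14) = -26 / 69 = -0.38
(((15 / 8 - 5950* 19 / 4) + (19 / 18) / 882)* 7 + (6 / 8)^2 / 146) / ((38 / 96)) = -262020742381 / 524286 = -499766.81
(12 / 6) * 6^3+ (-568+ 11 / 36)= -4885 / 36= -135.69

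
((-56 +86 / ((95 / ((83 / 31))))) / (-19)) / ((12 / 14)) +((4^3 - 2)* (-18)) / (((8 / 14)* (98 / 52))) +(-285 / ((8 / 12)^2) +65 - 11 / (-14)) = -360005569 / 223820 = -1608.46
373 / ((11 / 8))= 2984 / 11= 271.27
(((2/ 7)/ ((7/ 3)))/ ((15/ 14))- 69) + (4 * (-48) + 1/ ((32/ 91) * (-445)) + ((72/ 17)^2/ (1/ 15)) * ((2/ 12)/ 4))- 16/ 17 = -1443960857/ 5761504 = -250.62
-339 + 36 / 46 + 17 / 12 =-336.80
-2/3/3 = -2/9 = -0.22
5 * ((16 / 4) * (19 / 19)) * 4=80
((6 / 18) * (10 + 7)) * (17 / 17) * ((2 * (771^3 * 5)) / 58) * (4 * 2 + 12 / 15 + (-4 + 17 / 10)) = 168812327385 / 58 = 2910557368.71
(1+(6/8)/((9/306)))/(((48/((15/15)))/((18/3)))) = 53/16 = 3.31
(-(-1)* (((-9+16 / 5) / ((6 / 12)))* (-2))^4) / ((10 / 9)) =814787712 / 3125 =260732.07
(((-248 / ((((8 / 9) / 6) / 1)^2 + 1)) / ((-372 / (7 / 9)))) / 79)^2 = 142884 / 3463911025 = 0.00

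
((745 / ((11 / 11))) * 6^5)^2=33560239334400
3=3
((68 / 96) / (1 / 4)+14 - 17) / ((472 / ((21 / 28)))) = -1 / 3776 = -0.00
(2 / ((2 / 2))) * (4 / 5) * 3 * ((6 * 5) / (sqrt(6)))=24 * sqrt(6)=58.79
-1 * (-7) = 7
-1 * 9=-9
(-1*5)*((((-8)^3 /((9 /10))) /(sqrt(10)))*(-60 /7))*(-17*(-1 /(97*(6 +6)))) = -217600*sqrt(10) /6111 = -112.60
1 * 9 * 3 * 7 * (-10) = -1890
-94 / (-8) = 47 / 4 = 11.75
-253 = -253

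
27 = 27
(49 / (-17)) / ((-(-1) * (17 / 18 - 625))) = 882 / 190961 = 0.00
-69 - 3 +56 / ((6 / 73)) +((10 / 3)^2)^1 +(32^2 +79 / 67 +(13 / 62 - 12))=61082489 / 37386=1633.83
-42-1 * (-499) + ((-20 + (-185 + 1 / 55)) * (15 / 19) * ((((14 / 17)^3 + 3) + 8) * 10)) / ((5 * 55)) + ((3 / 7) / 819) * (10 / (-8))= 167921163975073 / 431694403140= 388.98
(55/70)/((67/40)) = 220/469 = 0.47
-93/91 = -1.02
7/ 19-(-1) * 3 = 64/ 19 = 3.37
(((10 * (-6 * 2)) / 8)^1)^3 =-3375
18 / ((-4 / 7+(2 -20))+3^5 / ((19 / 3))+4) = 798 / 1055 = 0.76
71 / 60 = 1.18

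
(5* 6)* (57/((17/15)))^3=18750791250/4913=3816566.51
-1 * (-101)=101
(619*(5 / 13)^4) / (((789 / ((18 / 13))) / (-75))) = -174093750 / 97650059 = -1.78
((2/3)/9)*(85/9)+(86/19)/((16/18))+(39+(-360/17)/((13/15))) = 83086873/4081428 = 20.36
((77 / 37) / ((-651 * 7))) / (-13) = 0.00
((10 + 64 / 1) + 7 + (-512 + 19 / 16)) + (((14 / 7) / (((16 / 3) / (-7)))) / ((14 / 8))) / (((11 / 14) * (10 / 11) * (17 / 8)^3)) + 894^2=313962697919 / 393040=798805.97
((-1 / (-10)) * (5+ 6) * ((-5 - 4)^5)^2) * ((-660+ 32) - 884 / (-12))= -21261249015831 / 10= -2126124901583.10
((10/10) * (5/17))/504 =5/8568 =0.00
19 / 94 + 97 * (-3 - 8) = -100279 / 94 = -1066.80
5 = 5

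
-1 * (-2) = 2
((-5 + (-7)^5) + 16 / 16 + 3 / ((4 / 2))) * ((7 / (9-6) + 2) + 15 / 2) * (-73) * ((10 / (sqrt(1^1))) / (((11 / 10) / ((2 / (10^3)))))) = 174247277 / 660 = 264011.03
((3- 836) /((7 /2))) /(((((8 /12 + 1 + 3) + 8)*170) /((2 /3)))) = -7 /95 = -0.07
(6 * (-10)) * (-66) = 3960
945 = 945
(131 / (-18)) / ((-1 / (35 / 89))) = 2.86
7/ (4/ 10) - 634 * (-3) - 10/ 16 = 15351/ 8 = 1918.88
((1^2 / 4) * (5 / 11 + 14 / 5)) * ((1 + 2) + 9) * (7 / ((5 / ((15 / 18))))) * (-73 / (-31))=91469 / 3410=26.82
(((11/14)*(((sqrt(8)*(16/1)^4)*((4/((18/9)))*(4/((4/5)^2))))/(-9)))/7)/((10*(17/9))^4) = -16422912*sqrt(2)/102313225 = -0.23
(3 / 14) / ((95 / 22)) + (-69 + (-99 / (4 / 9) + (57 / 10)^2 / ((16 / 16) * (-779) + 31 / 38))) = -38246838537 / 131098100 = -291.74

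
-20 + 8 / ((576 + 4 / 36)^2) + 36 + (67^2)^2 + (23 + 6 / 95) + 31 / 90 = 185277929000124581 / 9194404950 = 20151160.41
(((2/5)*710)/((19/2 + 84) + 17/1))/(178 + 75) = 568/55913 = 0.01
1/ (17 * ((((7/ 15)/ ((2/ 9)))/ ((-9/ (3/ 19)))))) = -190/ 119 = -1.60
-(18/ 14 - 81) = 558/ 7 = 79.71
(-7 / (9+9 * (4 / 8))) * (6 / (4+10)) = -2 / 9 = -0.22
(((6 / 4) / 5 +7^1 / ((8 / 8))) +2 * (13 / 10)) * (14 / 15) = 231 / 25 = 9.24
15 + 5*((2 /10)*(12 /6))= 17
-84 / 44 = -21 / 11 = -1.91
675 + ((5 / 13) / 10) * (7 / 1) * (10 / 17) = 149210 / 221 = 675.16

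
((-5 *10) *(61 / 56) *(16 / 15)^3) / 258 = -31232 / 121905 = -0.26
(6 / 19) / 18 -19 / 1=-1082 / 57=-18.98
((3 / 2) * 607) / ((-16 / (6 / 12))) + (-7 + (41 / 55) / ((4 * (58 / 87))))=-123811 / 3520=-35.17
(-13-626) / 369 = -71 / 41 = -1.73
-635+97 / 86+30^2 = 22887 / 86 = 266.13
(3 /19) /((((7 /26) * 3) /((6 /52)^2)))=0.00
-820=-820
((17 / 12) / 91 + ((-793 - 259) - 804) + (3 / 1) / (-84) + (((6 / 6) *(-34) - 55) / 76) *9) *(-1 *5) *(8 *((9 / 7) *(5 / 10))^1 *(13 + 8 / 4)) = 8713660275 / 12103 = 719958.71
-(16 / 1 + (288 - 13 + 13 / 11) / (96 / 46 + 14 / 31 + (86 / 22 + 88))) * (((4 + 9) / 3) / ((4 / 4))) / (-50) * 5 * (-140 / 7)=-9345428 / 56981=-164.01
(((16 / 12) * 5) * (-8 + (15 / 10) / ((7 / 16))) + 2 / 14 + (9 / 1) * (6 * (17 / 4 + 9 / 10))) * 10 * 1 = 7433 / 3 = 2477.67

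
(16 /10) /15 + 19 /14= 1.46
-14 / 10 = -7 / 5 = -1.40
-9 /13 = -0.69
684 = 684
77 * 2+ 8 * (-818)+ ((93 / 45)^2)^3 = -71898590069 / 11390625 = -6312.08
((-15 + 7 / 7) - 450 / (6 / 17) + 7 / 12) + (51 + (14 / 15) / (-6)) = -1237.57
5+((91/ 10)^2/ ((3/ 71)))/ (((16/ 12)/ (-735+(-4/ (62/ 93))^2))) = -410975749/ 400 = -1027439.37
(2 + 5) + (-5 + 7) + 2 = 11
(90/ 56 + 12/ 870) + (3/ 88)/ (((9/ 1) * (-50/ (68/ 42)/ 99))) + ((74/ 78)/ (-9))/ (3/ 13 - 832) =2724409381/ 1693315800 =1.61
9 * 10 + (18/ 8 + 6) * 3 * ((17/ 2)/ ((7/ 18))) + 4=17779/ 28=634.96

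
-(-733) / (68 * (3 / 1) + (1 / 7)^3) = 251419 / 69973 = 3.59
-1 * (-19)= 19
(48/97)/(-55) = -48/5335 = -0.01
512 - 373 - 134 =5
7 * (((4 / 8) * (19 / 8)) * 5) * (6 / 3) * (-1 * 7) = -4655 / 8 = -581.88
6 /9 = 2 /3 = 0.67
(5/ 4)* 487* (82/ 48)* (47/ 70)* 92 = 21584327/ 336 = 64239.07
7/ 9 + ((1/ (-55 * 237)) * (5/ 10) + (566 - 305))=20473637/ 78210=261.78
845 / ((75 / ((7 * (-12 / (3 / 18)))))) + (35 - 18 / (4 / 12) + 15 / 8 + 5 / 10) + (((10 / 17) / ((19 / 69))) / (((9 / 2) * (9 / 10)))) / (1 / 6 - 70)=-277469503433 / 48721320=-5695.03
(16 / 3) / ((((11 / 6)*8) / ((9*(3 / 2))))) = 54 / 11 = 4.91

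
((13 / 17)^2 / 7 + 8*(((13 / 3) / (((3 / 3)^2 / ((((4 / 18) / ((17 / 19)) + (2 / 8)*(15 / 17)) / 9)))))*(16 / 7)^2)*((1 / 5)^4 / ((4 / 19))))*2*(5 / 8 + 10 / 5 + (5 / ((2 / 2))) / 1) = 2.37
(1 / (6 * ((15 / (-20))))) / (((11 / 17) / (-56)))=1904 / 99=19.23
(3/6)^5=1/32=0.03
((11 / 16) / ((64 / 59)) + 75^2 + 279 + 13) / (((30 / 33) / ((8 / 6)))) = 66656227 / 7680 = 8679.20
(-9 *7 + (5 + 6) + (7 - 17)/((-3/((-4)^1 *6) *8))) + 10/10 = -61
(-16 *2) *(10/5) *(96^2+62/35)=-20647808/35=-589937.37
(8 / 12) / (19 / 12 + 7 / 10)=40 / 137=0.29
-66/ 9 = -22/ 3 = -7.33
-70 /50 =-7 /5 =-1.40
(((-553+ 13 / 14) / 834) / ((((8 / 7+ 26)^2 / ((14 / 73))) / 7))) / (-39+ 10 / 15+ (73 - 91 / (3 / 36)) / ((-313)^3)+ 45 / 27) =620553378389 / 18863786241348200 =0.00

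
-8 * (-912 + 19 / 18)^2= -537723218 / 81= -6638558.25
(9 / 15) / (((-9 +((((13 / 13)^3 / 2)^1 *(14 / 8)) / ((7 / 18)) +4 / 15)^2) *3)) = -720 / 9599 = -0.08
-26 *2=-52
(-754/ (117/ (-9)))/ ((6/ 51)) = 493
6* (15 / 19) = 90 / 19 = 4.74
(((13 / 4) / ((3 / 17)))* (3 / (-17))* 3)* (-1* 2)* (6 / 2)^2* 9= 3159 / 2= 1579.50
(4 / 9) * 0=0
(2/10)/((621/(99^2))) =363/115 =3.16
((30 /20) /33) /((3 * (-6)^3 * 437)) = -1 /6229872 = -0.00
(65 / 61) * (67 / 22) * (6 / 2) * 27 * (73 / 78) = 660285 / 2684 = 246.01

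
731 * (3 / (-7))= -2193 / 7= -313.29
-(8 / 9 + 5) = -53 / 9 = -5.89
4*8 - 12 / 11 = 30.91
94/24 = 47/12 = 3.92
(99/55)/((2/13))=117/10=11.70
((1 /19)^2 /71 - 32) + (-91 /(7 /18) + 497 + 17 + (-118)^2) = 363242533 /25631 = 14172.00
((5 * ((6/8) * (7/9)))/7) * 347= 1735/12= 144.58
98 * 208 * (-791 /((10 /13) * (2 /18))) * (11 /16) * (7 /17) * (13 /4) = -59011391439 /340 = -173562916.00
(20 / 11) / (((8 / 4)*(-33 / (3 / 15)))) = -2 / 363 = -0.01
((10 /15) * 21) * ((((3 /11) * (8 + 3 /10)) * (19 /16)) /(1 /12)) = 99351 /220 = 451.60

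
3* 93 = 279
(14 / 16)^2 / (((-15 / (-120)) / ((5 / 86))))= 245 / 688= 0.36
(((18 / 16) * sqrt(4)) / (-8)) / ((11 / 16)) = -9 / 22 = -0.41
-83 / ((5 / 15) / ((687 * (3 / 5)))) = -513189 / 5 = -102637.80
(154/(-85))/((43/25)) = -770/731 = -1.05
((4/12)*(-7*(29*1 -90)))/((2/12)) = 854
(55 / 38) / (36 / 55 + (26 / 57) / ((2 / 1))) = 9075 / 5534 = 1.64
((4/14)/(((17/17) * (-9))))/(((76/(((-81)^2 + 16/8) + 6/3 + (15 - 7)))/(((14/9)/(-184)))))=2191/94392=0.02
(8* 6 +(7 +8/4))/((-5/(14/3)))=-266/5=-53.20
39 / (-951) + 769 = 243760 / 317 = 768.96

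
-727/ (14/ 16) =-5816/ 7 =-830.86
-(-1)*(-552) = -552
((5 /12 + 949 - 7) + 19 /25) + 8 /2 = 284153 /300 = 947.18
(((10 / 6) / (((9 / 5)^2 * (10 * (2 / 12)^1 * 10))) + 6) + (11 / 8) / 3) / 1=4205 / 648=6.49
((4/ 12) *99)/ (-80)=-33/ 80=-0.41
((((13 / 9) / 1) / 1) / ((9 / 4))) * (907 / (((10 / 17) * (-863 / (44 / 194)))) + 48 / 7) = 982975604 / 237320685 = 4.14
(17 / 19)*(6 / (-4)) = -51 / 38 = -1.34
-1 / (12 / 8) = -2 / 3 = -0.67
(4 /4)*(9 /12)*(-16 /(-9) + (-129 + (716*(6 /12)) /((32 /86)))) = 626.18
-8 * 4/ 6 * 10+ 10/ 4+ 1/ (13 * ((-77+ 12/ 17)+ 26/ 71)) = -50.83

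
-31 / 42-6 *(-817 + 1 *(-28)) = 5069.26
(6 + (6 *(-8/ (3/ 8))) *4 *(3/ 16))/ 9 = -10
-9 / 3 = -3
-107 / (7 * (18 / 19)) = -2033 / 126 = -16.13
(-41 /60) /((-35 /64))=656 /525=1.25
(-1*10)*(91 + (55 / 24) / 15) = -32815 / 36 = -911.53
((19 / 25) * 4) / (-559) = -0.01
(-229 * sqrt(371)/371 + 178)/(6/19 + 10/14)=23674/137 - 4351 * sqrt(371)/7261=161.26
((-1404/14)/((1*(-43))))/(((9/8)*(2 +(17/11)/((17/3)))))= 6864/7525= 0.91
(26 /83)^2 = 676 /6889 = 0.10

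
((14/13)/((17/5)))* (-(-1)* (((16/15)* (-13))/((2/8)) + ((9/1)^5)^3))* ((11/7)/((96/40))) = 42699895419316.16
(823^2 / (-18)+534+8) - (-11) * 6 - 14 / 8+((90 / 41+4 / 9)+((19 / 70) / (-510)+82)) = -36938.50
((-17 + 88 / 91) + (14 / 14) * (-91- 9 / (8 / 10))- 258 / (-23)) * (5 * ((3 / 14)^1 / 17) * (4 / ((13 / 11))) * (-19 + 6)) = 147898245 / 498134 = 296.90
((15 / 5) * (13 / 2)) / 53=39 / 106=0.37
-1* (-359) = 359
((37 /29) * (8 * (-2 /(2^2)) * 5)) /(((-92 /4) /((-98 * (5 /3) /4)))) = -90650 /2001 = -45.30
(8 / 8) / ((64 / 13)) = 13 / 64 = 0.20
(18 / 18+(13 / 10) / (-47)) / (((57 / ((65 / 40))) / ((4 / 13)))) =457 / 53580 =0.01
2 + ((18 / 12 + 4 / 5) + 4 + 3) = 113 / 10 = 11.30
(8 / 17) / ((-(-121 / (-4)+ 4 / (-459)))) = -864 / 55523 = -0.02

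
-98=-98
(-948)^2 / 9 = 99856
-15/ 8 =-1.88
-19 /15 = -1.27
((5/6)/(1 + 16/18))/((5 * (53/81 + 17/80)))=9720/95489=0.10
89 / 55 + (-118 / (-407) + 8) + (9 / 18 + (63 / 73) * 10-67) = -1295447 / 27010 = -47.96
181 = 181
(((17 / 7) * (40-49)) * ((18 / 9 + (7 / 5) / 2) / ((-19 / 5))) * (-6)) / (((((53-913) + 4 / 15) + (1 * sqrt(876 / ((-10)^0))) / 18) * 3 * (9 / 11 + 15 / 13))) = 0.02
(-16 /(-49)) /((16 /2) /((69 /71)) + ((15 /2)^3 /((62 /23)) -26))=547584 /232653421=0.00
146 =146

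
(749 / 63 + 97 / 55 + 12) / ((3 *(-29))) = -12698 / 43065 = -0.29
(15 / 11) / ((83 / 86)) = 1290 / 913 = 1.41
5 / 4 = 1.25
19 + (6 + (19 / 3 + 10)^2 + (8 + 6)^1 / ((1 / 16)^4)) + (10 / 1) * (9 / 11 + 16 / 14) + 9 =636052301 / 693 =917824.39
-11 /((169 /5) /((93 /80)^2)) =-95139 /216320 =-0.44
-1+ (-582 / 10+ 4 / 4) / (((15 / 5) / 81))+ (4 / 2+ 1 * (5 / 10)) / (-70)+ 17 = -213981 / 140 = -1528.44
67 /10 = 6.70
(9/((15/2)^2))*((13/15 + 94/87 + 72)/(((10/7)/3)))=450338/18125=24.85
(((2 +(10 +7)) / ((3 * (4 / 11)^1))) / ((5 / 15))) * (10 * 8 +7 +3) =9405 / 2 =4702.50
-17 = -17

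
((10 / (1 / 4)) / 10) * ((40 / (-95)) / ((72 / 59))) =-236 / 171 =-1.38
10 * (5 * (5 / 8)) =125 / 4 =31.25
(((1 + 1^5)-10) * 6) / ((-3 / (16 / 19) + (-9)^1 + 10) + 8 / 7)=1792 / 53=33.81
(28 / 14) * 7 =14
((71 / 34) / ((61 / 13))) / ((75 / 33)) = 10153 / 51850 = 0.20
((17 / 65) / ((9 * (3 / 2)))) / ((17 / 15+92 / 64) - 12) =-544 / 264771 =-0.00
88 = 88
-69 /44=-1.57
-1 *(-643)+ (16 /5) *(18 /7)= 22793 /35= 651.23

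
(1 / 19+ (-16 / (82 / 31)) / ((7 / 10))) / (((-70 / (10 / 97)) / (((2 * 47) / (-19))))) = -4402302 / 70349153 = -0.06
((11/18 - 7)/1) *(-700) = 40250/9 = 4472.22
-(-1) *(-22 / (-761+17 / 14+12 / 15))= 1540 / 53129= 0.03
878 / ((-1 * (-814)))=439 / 407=1.08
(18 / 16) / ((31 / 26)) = 117 / 124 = 0.94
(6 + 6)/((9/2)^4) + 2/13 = 5206/28431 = 0.18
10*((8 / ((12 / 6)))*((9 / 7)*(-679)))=-34920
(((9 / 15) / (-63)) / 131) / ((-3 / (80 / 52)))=4 / 107289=0.00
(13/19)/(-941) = -0.00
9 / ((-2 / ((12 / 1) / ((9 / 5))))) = -30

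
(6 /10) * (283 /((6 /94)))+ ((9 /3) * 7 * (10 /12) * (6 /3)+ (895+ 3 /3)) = 3591.20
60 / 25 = 2.40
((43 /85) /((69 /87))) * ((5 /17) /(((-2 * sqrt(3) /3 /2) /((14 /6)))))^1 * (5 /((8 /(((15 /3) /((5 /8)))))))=-43645 * sqrt(3) /19941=-3.79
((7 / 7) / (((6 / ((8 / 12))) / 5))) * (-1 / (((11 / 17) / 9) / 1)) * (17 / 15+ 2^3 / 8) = -16.48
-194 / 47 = -4.13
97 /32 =3.03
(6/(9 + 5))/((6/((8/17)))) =4/119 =0.03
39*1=39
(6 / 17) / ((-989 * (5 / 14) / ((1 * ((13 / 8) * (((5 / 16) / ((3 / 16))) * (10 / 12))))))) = -455 / 201756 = -0.00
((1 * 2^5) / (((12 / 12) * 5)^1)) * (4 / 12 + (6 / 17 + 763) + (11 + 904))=2739616 / 255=10743.59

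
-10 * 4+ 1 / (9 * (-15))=-5401 / 135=-40.01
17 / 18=0.94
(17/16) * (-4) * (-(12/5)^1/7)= 51/35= 1.46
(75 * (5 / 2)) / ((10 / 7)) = 525 / 4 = 131.25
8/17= 0.47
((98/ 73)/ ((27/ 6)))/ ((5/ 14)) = 2744/ 3285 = 0.84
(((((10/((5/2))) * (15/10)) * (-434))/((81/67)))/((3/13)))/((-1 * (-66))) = -378014/2673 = -141.42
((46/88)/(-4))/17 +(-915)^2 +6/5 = 837226.19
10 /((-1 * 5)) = -2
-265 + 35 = -230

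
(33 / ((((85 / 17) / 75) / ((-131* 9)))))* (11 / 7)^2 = -70616205 / 49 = -1441147.04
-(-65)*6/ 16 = 195/ 8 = 24.38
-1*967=-967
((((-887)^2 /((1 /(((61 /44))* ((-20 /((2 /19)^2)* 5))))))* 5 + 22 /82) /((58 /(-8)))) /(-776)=-8748666.98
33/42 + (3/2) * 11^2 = 1276/7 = 182.29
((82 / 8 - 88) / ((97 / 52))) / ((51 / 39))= -52559 / 1649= -31.87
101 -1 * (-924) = 1025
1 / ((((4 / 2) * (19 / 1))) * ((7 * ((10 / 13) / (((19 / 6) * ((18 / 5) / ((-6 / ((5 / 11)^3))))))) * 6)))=-65 / 447216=-0.00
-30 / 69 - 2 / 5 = -96 / 115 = -0.83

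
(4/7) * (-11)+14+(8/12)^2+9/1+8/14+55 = 4582/63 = 72.73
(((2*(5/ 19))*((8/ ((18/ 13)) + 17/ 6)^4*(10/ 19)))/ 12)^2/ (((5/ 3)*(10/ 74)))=308173519387861328125/ 4308396846674688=71528.58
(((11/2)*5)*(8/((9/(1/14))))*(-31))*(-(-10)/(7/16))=-545600/441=-1237.19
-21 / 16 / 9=-7 / 48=-0.15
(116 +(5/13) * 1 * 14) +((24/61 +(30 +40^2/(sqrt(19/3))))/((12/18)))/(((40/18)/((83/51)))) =853.19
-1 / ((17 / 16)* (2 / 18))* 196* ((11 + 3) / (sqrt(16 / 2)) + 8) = -225792 / 17 - 98784* sqrt(2) / 17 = -21499.63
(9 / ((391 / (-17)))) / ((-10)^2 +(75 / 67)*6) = -603 / 164450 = -0.00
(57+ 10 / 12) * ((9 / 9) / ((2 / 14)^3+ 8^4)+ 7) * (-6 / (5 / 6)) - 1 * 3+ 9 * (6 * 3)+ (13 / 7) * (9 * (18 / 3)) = -130583314929 / 49172515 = -2655.62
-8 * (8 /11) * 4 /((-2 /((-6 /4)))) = -192 /11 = -17.45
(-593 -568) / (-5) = 1161 / 5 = 232.20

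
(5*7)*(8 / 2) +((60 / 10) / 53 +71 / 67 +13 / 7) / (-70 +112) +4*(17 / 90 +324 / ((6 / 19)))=33236809871 / 7829955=4244.83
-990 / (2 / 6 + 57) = -1485 / 86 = -17.27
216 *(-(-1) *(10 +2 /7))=15552 /7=2221.71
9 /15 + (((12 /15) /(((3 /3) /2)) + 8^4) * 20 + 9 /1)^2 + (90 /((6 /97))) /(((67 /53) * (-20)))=9001591321829 /1340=6717605464.05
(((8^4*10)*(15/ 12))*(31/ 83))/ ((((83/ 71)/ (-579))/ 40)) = -2609928192000/ 6889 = -378854433.44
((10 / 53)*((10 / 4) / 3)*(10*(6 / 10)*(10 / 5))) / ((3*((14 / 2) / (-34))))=-3400 / 1113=-3.05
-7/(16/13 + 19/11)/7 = -143/423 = -0.34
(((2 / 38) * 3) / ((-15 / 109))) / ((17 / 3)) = -0.20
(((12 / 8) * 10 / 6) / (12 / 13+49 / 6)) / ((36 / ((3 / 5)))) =13 / 2836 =0.00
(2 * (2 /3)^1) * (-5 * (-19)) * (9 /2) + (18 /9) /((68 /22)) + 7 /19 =184438 /323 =571.02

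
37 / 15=2.47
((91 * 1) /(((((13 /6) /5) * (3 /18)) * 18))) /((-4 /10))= -175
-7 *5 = -35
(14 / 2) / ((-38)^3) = -7 / 54872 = -0.00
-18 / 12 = -3 / 2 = -1.50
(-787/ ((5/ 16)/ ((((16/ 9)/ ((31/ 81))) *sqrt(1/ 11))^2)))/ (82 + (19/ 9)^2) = -21149724672/ 370143565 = -57.14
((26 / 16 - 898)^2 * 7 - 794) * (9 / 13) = 3239206839 / 832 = 3893277.45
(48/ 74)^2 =576/ 1369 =0.42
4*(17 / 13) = 68 / 13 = 5.23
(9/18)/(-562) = -1/1124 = -0.00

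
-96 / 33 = -32 / 11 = -2.91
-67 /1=-67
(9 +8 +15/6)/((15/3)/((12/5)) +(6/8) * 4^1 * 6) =234/241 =0.97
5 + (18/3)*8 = 53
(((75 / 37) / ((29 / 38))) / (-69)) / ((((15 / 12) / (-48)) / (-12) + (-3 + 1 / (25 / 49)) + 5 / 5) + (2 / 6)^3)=164160000 / 3381023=48.55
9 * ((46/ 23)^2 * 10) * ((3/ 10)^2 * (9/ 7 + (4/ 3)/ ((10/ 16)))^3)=277609674/ 214375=1294.97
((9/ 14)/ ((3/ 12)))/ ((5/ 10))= 36/ 7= 5.14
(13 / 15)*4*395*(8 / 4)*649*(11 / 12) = 14663506 / 9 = 1629278.44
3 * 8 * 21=504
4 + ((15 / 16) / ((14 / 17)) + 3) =1823 / 224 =8.14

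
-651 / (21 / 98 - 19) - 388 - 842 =-314376 / 263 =-1195.35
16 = 16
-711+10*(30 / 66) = -7771 / 11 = -706.45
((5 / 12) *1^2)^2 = 25 / 144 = 0.17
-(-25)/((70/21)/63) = 945/2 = 472.50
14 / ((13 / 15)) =210 / 13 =16.15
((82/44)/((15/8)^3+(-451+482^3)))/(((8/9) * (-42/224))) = -62976/630669803269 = -0.00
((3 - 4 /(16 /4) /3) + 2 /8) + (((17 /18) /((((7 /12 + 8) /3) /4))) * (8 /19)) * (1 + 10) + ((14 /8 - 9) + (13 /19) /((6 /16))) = 21175 /5871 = 3.61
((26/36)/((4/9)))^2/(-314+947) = 169/40512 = 0.00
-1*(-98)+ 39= 137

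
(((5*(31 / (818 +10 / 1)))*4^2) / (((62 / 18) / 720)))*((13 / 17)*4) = 748800 / 391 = 1915.09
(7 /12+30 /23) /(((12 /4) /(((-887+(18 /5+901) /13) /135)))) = -6920443 /1816425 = -3.81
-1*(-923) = 923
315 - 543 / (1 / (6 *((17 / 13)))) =-51291 / 13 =-3945.46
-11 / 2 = -5.50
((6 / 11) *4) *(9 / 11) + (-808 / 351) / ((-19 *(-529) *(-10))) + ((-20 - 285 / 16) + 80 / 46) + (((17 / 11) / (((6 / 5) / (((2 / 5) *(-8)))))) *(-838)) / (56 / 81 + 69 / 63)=65685752118086647 / 34594032741840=1898.76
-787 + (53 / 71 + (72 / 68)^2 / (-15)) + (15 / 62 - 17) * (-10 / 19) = -46983620947 / 60428455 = -777.51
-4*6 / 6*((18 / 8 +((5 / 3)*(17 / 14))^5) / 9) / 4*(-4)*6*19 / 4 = 89891059543 / 196036848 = 458.54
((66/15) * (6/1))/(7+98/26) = 429/175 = 2.45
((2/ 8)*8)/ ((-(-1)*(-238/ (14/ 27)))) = -2/ 459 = -0.00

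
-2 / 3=-0.67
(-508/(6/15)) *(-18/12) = 1905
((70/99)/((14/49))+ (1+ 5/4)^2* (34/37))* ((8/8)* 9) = 208843/3256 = 64.14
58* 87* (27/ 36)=7569/ 2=3784.50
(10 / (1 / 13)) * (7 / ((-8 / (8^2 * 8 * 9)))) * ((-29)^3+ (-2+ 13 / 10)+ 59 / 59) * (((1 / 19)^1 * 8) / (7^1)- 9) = -114283291725.47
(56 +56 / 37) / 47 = 2128 / 1739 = 1.22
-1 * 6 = -6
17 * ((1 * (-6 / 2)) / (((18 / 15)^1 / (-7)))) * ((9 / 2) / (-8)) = -5355 / 32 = -167.34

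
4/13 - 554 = -7198/13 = -553.69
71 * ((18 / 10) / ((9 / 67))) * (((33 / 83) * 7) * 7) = 7692069 / 415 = 18535.11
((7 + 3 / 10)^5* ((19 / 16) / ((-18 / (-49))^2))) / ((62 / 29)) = 2742572137030943 / 32140800000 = 85329.93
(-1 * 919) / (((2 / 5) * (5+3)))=-4595 / 16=-287.19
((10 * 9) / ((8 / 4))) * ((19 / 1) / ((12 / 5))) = 356.25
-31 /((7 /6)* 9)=-62 /21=-2.95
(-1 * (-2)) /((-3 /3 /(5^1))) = -10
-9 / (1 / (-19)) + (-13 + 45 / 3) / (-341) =58309 / 341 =170.99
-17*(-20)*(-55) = -18700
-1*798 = -798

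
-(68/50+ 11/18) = -887/450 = -1.97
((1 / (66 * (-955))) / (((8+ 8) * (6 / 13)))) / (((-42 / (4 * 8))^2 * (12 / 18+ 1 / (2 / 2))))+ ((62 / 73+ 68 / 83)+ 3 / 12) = 3231240986653 / 1684173575700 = 1.92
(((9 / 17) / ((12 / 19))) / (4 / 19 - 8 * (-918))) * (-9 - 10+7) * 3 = -9747 / 2372180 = -0.00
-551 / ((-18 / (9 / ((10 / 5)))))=551 / 4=137.75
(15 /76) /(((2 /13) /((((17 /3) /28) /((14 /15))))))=16575 /59584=0.28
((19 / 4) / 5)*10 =19 / 2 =9.50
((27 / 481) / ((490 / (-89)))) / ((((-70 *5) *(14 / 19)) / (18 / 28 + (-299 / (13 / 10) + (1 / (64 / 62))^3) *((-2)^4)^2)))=-2399155135119 / 1034773376000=-2.32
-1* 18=-18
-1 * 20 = -20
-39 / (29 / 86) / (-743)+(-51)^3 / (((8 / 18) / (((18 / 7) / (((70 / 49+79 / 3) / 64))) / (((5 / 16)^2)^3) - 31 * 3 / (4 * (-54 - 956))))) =-1205164722437915239648839 / 634376000500000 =-1899764053.95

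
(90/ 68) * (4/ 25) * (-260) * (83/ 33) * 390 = -54007.70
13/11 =1.18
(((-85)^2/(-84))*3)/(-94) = 7225/2632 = 2.75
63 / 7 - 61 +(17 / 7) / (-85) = -1821 / 35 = -52.03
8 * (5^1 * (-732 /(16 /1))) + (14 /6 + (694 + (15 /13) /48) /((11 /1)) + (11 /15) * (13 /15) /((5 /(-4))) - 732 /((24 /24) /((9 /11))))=-6084913111 /2574000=-2363.99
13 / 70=0.19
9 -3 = 6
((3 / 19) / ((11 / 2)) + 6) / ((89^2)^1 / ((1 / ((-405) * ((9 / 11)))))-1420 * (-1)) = -252 / 109654415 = -0.00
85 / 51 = 5 / 3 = 1.67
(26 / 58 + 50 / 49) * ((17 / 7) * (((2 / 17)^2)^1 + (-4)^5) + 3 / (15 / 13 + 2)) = -3616046811 / 990437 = -3650.96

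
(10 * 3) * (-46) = -1380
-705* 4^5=-721920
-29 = -29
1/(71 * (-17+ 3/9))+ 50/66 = 88651/117150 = 0.76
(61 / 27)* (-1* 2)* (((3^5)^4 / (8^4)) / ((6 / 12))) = -7877549943 / 1024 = -7692919.87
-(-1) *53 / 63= 53 / 63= 0.84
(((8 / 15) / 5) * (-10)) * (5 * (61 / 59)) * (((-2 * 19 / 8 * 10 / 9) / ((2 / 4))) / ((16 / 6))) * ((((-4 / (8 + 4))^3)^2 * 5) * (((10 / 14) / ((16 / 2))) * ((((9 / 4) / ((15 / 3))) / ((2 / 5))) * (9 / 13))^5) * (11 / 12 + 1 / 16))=1206216066375 / 321585695162368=0.00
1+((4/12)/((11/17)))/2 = 83/66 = 1.26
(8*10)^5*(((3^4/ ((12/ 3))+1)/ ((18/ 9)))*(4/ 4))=34816000000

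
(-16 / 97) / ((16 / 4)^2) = -1 / 97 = -0.01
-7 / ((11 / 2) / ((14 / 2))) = -98 / 11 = -8.91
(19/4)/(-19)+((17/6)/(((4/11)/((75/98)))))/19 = 951/14896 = 0.06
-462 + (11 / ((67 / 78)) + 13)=-29225 / 67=-436.19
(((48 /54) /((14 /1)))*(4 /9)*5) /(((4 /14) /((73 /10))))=292 /81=3.60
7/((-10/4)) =-14/5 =-2.80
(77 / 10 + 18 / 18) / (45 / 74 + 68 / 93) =299367 / 46085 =6.50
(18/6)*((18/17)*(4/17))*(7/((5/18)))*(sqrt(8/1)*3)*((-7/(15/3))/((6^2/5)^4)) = -1225*sqrt(2)/20808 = -0.08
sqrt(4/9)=0.67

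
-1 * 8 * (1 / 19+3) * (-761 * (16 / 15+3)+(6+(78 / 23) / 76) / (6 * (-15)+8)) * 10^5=7718592377360000 / 1021269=7557844580.97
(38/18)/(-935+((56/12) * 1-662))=-0.00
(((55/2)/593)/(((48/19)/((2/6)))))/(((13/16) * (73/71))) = 74195/10129626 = 0.01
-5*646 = -3230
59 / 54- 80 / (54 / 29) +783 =40021 / 54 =741.13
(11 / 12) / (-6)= -11 / 72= -0.15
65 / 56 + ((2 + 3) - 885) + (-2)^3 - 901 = -100119 / 56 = -1787.84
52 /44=13 /11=1.18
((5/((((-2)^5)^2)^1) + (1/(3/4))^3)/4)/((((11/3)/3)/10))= 4.86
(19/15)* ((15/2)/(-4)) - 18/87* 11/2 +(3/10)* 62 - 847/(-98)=192687/8120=23.73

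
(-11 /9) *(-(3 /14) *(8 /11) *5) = 20 /21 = 0.95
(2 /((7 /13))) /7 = 26 /49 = 0.53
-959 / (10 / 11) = -10549 / 10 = -1054.90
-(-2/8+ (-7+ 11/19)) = 507/76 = 6.67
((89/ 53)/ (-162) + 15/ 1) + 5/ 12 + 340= 6103037/ 17172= 355.41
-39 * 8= -312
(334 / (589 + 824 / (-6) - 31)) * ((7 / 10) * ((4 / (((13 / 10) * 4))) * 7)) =24549 / 8203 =2.99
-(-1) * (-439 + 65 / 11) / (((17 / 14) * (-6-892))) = 33348 / 83963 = 0.40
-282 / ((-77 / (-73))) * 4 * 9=-741096 / 77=-9624.62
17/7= 2.43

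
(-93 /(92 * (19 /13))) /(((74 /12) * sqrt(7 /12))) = -0.15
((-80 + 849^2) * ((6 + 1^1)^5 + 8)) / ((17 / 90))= 1090703125350 / 17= 64159007373.53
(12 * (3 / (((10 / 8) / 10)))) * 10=2880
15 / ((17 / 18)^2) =4860 / 289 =16.82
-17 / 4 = -4.25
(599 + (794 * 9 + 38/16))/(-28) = -61979/224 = -276.69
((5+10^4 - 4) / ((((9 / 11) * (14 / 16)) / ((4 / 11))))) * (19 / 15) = 6080608 / 945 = 6434.51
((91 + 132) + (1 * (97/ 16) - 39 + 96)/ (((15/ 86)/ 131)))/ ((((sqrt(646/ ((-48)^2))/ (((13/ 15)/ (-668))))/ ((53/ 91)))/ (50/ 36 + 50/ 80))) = -8776972409 * sqrt(646)/ 1631175840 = -136.76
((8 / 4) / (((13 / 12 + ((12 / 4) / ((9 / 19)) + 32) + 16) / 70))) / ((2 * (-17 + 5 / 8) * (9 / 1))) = -64 / 7467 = -0.01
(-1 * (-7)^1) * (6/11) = 42/11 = 3.82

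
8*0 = 0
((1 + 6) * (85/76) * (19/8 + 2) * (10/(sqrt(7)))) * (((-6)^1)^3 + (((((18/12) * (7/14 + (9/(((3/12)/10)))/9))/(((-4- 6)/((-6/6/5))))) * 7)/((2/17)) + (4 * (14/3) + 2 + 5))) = -84281155 * sqrt(7)/14592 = -15281.45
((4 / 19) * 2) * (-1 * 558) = -4464 / 19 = -234.95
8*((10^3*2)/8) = 2000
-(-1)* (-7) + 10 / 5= -5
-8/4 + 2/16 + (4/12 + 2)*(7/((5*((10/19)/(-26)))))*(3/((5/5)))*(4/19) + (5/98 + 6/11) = -11124801/107800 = -103.20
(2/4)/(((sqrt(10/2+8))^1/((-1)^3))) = -sqrt(13)/26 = -0.14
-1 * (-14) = 14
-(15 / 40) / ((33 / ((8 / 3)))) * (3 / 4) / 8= -1 / 352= -0.00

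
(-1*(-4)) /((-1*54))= -2 /27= -0.07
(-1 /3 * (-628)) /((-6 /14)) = -4396 /9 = -488.44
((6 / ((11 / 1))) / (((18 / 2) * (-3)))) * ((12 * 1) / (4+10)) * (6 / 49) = -8 / 3773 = -0.00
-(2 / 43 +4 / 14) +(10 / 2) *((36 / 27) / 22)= -290 / 9933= -0.03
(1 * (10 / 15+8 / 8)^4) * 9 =625 / 9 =69.44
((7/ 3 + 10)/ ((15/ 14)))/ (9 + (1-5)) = 518/ 225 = 2.30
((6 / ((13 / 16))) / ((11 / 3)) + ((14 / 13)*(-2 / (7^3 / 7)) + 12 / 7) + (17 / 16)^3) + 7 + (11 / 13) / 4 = 12.10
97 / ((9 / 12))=388 / 3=129.33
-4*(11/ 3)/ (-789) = 0.02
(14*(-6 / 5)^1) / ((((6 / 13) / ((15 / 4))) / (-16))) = 2184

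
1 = 1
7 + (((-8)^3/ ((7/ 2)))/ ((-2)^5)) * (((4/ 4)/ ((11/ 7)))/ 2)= 93/ 11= 8.45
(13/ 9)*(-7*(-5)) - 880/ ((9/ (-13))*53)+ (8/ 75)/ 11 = 9778897/ 131175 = 74.55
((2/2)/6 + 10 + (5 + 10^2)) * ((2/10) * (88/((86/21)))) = 494.95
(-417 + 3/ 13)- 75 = -491.77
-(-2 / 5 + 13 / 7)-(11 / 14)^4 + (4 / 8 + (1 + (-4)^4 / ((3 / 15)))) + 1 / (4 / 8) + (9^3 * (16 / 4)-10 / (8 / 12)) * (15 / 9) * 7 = 6747129187 / 192080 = 35126.66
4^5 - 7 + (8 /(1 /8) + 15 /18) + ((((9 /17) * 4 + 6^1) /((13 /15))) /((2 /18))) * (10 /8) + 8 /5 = 3940894 /3315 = 1188.81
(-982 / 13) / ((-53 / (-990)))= -1411.00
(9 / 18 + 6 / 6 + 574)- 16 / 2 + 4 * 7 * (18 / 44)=12737 / 22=578.95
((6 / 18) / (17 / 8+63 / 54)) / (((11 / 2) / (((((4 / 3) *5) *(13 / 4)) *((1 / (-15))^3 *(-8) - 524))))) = -209.04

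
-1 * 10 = -10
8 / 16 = 1 / 2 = 0.50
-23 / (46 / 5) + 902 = 1799 / 2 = 899.50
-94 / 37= -2.54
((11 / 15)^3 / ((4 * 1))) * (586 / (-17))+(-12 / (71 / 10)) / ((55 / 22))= -33196793 / 8147250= -4.07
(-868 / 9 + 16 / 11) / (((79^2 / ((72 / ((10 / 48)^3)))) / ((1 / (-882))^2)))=-9629696 / 61811644125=-0.00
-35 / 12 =-2.92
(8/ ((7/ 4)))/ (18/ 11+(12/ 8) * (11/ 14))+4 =4876/ 867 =5.62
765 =765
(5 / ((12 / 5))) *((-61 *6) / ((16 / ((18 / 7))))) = -13725 / 112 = -122.54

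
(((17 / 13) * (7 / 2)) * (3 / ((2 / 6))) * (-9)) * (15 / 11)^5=-7319615625 / 4187326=-1748.04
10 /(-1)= -10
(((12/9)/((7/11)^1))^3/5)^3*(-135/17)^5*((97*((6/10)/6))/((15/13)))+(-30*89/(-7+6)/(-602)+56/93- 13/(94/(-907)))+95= -35594901380466948278948897/21538042259669649294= -1652652.59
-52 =-52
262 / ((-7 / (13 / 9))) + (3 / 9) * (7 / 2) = -6665 / 126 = -52.90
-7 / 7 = -1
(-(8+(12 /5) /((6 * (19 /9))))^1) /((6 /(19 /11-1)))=-3112 /3135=-0.99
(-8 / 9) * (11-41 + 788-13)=-5960 / 9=-662.22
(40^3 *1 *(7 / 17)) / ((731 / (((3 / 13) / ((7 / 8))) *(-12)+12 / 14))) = -13440000 / 161551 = -83.19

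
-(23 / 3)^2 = -529 / 9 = -58.78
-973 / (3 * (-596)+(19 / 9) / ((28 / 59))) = 0.55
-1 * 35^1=-35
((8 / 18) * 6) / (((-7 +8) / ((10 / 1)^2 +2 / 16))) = 267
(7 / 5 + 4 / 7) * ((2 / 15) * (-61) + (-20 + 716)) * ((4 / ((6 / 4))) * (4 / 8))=135608 / 75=1808.11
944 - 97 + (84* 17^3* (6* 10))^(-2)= 519323543185708801/613132872710400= 847.00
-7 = -7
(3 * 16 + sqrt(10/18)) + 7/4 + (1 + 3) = 54.50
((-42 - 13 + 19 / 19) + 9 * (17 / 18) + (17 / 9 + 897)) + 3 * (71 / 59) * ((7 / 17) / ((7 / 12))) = 15453091 / 18054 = 855.94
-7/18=-0.39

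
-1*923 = -923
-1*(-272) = 272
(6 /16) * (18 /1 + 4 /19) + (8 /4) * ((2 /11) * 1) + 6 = 11029 /836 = 13.19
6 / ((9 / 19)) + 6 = 56 / 3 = 18.67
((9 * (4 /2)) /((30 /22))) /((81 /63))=154 /15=10.27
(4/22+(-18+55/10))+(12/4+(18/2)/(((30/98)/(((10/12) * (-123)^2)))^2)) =671680563529/44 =15265467352.93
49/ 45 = 1.09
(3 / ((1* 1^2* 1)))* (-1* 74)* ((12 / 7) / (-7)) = 2664 / 49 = 54.37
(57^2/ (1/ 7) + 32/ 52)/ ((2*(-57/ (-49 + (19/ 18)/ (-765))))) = 199501012583/ 20407140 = 9776.04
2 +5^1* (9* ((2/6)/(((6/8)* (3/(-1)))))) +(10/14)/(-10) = -199/42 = -4.74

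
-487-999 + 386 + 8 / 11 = -12092 / 11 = -1099.27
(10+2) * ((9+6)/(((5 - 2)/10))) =600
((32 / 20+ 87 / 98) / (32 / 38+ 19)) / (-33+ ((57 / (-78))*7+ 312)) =23161 / 50594705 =0.00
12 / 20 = 3 / 5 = 0.60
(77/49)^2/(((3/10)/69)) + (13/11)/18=5510977/9702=568.02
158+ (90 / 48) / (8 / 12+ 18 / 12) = 8261 / 52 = 158.87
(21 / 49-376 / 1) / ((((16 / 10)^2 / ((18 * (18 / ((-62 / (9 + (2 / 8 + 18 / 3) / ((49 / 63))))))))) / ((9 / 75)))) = 304730019 / 194432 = 1567.28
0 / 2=0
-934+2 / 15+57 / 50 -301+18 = -1215.73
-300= -300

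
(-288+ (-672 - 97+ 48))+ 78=-931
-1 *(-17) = 17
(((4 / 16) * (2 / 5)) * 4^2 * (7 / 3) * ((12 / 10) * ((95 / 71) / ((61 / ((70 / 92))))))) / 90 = 3724 / 4482585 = 0.00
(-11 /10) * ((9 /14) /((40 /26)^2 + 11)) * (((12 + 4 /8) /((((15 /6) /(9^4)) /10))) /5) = -12196899 /3514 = -3470.94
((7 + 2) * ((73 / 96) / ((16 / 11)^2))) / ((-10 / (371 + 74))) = -2358411 / 16384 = -143.95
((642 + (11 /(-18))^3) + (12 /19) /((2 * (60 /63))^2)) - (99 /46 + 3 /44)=896716795001 /1401721200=639.73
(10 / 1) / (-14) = -5 / 7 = -0.71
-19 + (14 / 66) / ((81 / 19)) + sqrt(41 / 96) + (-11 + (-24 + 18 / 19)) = -2691857 / 50787 + sqrt(246) / 24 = -52.35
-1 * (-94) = 94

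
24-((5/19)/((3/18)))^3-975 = -954.94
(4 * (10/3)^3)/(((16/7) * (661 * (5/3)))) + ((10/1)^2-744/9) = 103466/5949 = 17.39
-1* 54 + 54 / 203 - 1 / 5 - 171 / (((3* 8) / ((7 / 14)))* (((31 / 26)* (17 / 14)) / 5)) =-141722269 / 2139620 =-66.24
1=1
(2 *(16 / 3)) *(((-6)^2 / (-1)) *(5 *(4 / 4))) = -1920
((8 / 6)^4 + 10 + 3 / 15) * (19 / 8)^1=31.73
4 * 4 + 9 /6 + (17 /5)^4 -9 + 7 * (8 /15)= 547001 /3750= 145.87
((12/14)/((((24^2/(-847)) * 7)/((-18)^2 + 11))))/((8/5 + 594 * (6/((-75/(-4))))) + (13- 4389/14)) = 1013375/1828176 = 0.55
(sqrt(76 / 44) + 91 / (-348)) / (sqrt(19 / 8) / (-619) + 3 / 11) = -767088322 / 799973497 - 6815809 * sqrt(38) / 4799840982 + 258742 * sqrt(22) / 27585293 + 9195864 * sqrt(209) / 27585293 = 3.90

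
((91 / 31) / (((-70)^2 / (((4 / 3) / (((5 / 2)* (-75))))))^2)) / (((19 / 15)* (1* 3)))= 52 / 31961302734375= 0.00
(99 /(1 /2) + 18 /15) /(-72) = -83 /30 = -2.77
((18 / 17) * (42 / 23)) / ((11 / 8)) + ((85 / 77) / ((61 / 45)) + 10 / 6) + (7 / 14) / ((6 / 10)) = 17338777 / 3673054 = 4.72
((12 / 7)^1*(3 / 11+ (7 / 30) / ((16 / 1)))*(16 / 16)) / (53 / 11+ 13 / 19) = 28823 / 322000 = 0.09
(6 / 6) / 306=1 / 306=0.00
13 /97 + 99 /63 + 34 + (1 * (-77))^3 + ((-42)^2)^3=3726742592513 /679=5488575246.71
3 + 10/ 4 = 5.50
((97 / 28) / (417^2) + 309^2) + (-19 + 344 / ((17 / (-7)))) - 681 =7833409404797 / 82771164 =94639.35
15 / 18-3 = -13 / 6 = -2.17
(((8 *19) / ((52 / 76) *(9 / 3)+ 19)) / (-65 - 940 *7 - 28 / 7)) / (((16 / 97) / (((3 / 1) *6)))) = -315153 / 2659600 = -0.12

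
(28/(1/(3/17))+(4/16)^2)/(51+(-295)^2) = 1361/23684672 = 0.00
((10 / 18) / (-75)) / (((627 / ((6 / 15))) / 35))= -14 / 84645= -0.00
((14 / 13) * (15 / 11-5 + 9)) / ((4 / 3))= 1239 / 286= 4.33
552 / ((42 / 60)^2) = 55200 / 49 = 1126.53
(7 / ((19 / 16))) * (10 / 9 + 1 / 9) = 1232 / 171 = 7.20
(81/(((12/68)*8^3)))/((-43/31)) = -14229/22016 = -0.65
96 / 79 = 1.22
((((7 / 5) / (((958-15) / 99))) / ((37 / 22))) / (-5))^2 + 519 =394888480089891 / 760863675625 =519.00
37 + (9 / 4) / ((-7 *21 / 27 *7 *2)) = 101447 / 2744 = 36.97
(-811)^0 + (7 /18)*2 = 16 /9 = 1.78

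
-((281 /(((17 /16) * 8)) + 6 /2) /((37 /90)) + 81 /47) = -2643939 /29563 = -89.43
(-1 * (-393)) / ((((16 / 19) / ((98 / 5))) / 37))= 13537671 / 40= 338441.78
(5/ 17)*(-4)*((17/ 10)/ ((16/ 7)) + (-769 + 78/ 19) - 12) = 2359499/ 2584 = 913.12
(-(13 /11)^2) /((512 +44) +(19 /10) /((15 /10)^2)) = -7605 /3032018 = -0.00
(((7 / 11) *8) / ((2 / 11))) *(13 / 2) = 182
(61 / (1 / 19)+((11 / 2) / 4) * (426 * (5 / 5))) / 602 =997 / 344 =2.90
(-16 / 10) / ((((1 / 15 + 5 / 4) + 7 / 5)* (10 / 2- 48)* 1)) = 0.01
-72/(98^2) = -18/2401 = -0.01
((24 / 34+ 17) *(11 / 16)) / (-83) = -3311 / 22576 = -0.15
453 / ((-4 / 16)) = -1812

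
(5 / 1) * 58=290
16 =16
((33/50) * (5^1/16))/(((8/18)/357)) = 106029/640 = 165.67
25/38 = 0.66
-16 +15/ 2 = -17/ 2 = -8.50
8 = 8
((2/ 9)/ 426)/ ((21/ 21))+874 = 1675459/ 1917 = 874.00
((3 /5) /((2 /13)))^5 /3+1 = 30174733 /100000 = 301.75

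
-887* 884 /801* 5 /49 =-3920540 /39249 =-99.89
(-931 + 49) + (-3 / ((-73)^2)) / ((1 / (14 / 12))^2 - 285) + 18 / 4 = -43423169887 / 49485094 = -877.50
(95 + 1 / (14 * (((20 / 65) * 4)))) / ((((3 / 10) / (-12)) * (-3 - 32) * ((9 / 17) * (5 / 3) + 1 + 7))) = 361981 / 29596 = 12.23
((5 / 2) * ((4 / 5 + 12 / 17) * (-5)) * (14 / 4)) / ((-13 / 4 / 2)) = 8960 / 221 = 40.54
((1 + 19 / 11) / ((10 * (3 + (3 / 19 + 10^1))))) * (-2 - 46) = -1368 / 1375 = -0.99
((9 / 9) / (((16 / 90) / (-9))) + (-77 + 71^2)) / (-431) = -39307 / 3448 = -11.40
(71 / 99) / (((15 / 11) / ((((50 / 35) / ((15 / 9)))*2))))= 284 / 315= 0.90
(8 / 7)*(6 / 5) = 48 / 35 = 1.37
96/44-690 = -687.82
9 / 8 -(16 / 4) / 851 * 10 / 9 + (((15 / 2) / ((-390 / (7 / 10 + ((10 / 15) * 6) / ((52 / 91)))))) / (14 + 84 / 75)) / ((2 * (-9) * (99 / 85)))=867330271 / 774232992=1.12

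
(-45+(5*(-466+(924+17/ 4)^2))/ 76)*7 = 481878915/ 1216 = 396282.00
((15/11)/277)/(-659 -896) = -3/947617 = -0.00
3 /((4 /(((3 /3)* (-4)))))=-3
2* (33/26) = 33/13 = 2.54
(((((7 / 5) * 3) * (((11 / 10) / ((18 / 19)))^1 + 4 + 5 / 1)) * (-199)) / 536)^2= 6491269553209 / 25856640000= 251.05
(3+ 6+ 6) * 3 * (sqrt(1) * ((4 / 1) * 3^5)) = 43740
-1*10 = -10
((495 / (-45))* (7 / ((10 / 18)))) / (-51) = 231 / 85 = 2.72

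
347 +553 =900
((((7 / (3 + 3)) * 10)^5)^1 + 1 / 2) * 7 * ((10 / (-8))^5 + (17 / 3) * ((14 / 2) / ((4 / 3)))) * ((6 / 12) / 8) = 6700861357463 / 2654208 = 2524618.02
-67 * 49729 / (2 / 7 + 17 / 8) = -186583208 / 135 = -1382097.84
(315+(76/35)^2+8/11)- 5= 4250586/13475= 315.44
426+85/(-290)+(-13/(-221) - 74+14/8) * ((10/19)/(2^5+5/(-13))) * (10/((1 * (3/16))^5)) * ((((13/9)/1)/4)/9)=-250829220275191/151552683342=-1655.06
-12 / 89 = -0.13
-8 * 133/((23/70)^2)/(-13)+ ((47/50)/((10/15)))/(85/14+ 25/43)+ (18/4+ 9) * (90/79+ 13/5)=14665453321813/18132070125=808.81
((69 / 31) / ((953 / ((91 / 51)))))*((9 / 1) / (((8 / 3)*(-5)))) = -56511 / 20089240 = -0.00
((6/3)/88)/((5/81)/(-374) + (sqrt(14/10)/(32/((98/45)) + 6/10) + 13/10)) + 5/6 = 153816524405873905/180773414058160488- 10637457501825* sqrt(35)/60257804686053496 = 0.85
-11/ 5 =-2.20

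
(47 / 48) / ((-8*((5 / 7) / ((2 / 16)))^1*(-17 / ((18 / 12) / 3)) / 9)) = 987 / 174080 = 0.01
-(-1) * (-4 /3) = -4 /3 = -1.33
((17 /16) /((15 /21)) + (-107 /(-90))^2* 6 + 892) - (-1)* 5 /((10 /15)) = 9822257 /10800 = 909.47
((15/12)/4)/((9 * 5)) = 1/144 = 0.01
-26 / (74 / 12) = -156 / 37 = -4.22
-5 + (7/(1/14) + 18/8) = 381/4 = 95.25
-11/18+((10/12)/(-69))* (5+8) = -53/69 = -0.77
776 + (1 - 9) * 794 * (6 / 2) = -18280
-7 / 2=-3.50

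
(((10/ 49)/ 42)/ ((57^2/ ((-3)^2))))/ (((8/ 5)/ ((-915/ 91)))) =-7625/ 90143144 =-0.00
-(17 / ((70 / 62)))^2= -277729 / 1225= -226.72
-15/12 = -1.25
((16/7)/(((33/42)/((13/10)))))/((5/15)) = 624/55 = 11.35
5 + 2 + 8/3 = 29/3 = 9.67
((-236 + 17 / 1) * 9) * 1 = -1971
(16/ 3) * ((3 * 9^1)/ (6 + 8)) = 72/ 7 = 10.29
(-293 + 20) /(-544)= 273 /544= 0.50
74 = 74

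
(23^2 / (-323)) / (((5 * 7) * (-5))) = 529 / 56525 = 0.01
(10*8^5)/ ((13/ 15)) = 4915200/ 13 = 378092.31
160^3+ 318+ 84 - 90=4096312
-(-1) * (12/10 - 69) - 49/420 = -815/12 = -67.92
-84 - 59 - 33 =-176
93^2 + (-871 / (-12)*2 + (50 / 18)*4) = 8805.28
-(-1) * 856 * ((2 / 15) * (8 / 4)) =228.27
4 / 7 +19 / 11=177 / 77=2.30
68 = 68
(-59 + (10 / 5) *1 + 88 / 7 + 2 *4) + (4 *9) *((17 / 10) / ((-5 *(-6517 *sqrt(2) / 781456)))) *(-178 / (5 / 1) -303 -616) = -570673091664 *sqrt(2) / 814625 -255 / 7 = -990742.12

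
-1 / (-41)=1 / 41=0.02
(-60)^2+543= 4143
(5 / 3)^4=625 / 81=7.72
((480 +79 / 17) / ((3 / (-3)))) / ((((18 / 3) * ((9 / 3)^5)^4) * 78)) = -8239 / 27740856694356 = -0.00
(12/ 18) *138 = 92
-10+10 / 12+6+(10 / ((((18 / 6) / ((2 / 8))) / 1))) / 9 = -83 / 27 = -3.07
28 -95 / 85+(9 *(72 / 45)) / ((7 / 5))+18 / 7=4729 / 119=39.74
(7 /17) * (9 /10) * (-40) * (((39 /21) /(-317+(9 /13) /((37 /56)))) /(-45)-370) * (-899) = -3746703473036 /759865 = -4930748.85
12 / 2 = 6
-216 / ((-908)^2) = -27 / 103058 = -0.00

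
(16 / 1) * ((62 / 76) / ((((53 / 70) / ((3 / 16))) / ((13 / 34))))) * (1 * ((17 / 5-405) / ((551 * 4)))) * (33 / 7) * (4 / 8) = -0.53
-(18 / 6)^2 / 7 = -9 / 7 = -1.29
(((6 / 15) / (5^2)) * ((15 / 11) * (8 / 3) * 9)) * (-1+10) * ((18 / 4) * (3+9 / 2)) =8748 / 55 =159.05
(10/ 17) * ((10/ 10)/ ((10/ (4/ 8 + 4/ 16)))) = 3/ 68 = 0.04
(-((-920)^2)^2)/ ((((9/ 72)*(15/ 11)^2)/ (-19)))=58559552534755.56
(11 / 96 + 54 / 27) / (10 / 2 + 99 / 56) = 0.31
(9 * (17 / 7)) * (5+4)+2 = 1391 / 7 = 198.71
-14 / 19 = -0.74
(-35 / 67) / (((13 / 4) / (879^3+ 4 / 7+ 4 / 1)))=-95081202100 / 871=-109163263.03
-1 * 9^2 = -81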